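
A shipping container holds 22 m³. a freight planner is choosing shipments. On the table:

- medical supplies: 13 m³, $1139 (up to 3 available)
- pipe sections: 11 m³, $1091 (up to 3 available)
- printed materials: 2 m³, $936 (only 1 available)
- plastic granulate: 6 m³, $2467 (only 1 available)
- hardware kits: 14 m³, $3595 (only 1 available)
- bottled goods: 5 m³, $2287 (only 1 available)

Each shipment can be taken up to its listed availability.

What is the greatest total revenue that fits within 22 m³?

Ranking by ratio (revenue/m³): printed materials 468.00, bottled goods 457.40, plastic granulate 411.17.
Taking the top-ratio shipments first gives printed materials + plastic granulate + bottled goods for 5690 (13 m³).
The 5 m³ tied up in bottled goods is better spent on hardware kits — total rises to 6998 (22 m³).
That's the maximum — no swap from here does better than 6998.

6998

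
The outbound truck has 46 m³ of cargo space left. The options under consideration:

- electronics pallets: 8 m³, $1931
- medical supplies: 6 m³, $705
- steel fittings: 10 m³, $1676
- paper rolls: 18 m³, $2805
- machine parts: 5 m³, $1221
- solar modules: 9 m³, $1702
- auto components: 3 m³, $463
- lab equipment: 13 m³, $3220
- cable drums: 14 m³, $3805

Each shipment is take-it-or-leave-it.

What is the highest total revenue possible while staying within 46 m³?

10882

Density check — cable drums 271.79, lab equipment 247.69, machine parts 244.20, electronics pallets 241.38 are the best per m³.
The ratio heuristic lands on electronics pallets + machine parts + auto components + lab equipment + cable drums (10640) but leaves 3 m³ idle.
Replace auto components with medical supplies: the trade gains 242 net, giving 10882 at 46 m³.
That's the maximum — no swap from here does better than 10882.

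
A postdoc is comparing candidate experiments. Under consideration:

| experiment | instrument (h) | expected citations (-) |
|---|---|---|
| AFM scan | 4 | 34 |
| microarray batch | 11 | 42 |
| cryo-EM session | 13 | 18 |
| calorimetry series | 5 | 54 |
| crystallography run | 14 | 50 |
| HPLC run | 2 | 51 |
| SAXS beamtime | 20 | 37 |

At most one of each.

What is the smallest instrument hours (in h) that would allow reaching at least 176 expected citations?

Minimise h subject to total expected citations ≥ 176.
AFM scan + microarray batch + calorimetry series + HPLC run reaches 181 using 22 h.
Any bundle with less than 22 h falls short of 176.

22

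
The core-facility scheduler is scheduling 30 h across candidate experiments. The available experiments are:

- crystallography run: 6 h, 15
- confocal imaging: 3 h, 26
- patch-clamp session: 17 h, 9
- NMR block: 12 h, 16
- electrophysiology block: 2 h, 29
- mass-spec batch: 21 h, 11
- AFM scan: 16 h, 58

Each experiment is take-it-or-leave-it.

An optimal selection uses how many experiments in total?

4

The maximum expected citations within 30 h is 128.
For example crystallography run + confocal imaging + electrophysiology block + AFM scan achieves it, using 27 h.
All optima have 4 experiments.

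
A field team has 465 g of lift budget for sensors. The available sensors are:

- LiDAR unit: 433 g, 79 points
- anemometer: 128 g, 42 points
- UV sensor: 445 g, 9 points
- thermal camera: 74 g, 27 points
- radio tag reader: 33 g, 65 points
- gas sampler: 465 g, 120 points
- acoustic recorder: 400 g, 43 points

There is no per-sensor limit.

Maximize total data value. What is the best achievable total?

By data value per g: radio tag reader 1.97, thermal camera 0.36, anemometer 0.33, gas sampler 0.26 lead.
14×radio tag reader uses 462 of the 465 g and totals 910.
Nothing else within 465 g beats 910.

910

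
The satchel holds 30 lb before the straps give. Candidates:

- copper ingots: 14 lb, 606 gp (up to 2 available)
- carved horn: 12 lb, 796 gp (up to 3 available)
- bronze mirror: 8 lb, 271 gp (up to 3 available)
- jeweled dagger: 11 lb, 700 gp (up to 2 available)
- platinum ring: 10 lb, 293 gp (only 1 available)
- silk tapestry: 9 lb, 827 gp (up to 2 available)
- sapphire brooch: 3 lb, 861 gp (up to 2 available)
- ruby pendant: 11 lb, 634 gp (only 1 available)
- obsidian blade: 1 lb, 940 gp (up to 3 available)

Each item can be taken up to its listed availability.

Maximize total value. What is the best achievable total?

By value per lb: obsidian blade 940.00, sapphire brooch 287.00, silk tapestry 91.89 lead.
Best packing: 2×silk tapestry + 2×sapphire brooch + 3×obsidian blade — 27 lb, 6196 total.
Every other selection either busts 30 lb or exceeds an availability limit or fails to beat 6196.

6196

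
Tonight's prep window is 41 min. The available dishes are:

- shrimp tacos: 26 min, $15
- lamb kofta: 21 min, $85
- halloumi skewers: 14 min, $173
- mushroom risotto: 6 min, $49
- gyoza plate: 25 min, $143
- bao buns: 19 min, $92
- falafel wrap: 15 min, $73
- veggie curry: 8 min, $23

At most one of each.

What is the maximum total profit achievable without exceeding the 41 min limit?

By profit per min: halloumi skewers 12.36, mushroom risotto 8.17, gyoza plate 5.72 lead.
Filling by ratio: halloumi skewers + mushroom risotto + falafel wrap for 295, with 6 min left unused.
The 21 min tied up in mushroom risotto and falafel wrap is better spent on gyoza plate — total rises to 316 (39 min).
Runner-up halloumi skewers + mushroom risotto + bao buns tops out at 314.

316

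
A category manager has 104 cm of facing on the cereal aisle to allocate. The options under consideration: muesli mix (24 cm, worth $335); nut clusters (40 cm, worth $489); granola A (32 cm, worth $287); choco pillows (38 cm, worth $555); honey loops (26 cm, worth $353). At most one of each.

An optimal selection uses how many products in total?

The maximum weekly sales within 104 cm is 1397.
For example nut clusters + choco pillows + honey loops achieves it, using 104 cm.
All optima have 3 products.

3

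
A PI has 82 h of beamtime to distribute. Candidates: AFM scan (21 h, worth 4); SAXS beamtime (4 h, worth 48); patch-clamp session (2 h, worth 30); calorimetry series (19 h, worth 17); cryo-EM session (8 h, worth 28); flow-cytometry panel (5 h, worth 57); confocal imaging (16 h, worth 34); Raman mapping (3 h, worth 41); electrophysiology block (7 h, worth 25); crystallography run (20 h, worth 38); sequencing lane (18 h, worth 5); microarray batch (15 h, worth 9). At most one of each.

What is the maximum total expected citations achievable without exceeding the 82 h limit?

310

Taking SAXS beamtime + patch-clamp session + cryo-EM session + flow-cytometry panel + confocal imaging + Raman mapping + electrophysiology block + crystallography run + microarray batch: 80 h used, 310 in expected citations.
Every other selection either busts 82 h or fails to beat 310.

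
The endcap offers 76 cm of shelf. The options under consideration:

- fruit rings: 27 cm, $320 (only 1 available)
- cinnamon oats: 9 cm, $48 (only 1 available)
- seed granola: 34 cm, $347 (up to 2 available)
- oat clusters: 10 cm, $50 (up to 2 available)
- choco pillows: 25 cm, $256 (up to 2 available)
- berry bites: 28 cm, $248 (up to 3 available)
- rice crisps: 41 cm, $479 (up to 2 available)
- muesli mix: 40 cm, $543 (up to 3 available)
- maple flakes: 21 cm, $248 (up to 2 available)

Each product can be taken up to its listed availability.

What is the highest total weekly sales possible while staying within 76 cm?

911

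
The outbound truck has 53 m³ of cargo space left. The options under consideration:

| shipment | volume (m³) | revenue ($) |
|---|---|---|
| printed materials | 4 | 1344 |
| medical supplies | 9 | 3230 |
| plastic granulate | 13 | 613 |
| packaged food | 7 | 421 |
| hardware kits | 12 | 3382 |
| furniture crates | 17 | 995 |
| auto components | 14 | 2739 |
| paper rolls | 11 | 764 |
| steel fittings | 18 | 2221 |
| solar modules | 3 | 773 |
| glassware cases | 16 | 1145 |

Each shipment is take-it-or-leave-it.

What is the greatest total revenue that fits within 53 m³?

Printed materials + medical supplies + hardware kits + auto components + paper rolls + solar modules uses 53 of the 53 m³ and totals 12232.
Every other selection either busts 53 m³ or fails to beat 12232.

12232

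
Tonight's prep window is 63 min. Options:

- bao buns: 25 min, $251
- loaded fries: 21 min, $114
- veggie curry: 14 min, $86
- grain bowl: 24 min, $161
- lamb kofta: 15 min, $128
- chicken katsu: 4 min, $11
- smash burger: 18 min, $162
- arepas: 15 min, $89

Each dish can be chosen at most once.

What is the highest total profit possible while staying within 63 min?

Ranking by ratio (profit/min): bao buns 10.04, smash burger 9.00, lamb kofta 8.53.
Best packing: bao buns + lamb kofta + chicken katsu + smash burger — 62 min, 552 total.
The closest alternative, bao buns + lamb kofta + smash burger, reaches only 541.

552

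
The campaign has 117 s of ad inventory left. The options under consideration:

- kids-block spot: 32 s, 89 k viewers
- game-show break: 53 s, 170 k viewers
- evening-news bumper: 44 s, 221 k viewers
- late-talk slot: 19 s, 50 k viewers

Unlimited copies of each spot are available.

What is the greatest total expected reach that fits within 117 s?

492

Best packing: 2×evening-news bumper + late-talk slot — 107 s, 492 total.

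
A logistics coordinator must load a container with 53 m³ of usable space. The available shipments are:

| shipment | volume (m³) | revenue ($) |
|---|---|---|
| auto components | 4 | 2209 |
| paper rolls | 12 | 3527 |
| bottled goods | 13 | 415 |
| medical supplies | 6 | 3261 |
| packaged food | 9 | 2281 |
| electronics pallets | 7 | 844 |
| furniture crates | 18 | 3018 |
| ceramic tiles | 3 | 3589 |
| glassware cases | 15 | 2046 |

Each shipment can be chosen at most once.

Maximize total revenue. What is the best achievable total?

17885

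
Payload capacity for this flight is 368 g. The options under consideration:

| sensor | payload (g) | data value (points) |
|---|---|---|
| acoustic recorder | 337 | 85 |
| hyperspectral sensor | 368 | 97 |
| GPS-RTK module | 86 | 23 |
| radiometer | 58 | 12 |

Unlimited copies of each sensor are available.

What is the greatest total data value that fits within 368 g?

97

The ratio heuristic lands on 4×GPS-RTK module (92) but leaves 24 g idle.
Dropping 4×GPS-RTK module frees 344 g; slotting in hyperspectral sensor (368 g) lifts the total to 97 at 368 g.
Every other selection either busts 368 g or fails to beat 97.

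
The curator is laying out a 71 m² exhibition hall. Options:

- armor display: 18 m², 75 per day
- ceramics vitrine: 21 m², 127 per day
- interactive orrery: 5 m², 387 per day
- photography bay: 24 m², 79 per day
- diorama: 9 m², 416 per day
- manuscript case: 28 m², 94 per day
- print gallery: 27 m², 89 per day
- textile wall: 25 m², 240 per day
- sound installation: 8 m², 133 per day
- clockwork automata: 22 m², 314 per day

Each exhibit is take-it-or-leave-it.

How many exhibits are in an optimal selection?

Optimal total is 1490.
One optimal bundle: interactive orrery + diorama + textile wall + sound installation + clockwork automata (69 m²).
Any selection reaching 1490 contains exactly 5 exhibits.

5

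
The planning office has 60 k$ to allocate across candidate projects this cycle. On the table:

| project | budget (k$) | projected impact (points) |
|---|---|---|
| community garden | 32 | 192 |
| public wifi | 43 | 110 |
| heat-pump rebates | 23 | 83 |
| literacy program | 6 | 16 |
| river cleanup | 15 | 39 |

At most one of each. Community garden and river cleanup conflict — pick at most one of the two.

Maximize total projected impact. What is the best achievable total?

275

By projected impact per k$: community garden 6.00, heat-pump rebates 3.61, literacy program 2.67 lead.
Taking community garden + heat-pump rebates: 55 k$ used, 275 in projected impact.
Runner-up community garden + literacy program tops out at 208.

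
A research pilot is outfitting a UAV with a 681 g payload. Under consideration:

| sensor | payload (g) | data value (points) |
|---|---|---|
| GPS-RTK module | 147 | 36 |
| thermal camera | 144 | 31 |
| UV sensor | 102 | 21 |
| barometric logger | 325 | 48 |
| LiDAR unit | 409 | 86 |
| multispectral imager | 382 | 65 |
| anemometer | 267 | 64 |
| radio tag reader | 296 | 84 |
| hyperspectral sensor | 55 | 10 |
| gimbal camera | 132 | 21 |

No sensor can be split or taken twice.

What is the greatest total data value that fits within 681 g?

169

By data value per g: radio tag reader 0.28, GPS-RTK module 0.24, anemometer 0.24 lead.
Taking the top-ratio sensors first gives GPS-RTK module + thermal camera + radio tag reader + hyperspectral sensor for 161 (642 g).
But UV sensor + anemometer + radio tag reader fits in 665 g and reaches 169.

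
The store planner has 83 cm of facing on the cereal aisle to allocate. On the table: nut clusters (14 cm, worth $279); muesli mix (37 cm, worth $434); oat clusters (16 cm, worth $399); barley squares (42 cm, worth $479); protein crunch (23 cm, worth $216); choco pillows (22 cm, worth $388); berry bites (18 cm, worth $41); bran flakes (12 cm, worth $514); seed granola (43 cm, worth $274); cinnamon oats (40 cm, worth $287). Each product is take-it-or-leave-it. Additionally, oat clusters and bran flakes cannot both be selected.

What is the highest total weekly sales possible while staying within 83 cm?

By weekly sales per cm: bran flakes 42.83, oat clusters 24.94, nut clusters 19.93, choco pillows 17.64 lead.
Nut clusters + protein crunch + choco pillows + bran flakes uses 71 of the 83 cm and totals 1397.
The spare 12 cm is too small for any remaining product, and no feasible exchange beats 1397.

1397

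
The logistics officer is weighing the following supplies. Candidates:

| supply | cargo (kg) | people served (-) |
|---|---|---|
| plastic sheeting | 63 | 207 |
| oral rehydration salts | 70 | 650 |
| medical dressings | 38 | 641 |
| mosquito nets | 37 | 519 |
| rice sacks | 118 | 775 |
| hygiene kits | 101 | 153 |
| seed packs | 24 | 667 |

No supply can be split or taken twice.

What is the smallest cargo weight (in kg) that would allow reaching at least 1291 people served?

Look for the lowest-cargo combination reaching 1291.
medical dressings + seed packs: 1308 people served at 62 kg.
Below 62 kg the best achievable stays under 1291.

62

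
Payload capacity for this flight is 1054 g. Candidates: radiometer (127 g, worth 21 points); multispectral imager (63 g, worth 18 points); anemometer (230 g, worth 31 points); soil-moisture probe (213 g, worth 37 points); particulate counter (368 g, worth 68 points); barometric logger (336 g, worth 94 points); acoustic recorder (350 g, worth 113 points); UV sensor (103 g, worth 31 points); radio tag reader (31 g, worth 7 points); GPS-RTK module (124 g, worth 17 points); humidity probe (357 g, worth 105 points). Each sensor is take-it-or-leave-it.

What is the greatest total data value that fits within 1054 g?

312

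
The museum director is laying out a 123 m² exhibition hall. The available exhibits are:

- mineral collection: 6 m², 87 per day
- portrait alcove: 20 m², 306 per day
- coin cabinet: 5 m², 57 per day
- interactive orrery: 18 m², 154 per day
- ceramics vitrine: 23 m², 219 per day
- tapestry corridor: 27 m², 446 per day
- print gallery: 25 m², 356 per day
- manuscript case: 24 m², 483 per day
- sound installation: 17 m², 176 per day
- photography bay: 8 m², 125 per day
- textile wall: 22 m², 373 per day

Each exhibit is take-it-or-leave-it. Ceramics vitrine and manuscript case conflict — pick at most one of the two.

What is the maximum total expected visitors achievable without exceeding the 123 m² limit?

Density check — manuscript case 20.12, textile wall 16.95, tapestry corridor 16.52, photography bay 15.62 are the best per m².
Filling by ratio: mineral collection + portrait alcove + coin cabinet + tapestry corridor + manuscript case + photography bay + textile wall for 1877, with 11 m² left unused.
The 14 m² tied up in mineral collection and photography bay is better spent on print gallery — total rises to 2021 (123 m²).

2021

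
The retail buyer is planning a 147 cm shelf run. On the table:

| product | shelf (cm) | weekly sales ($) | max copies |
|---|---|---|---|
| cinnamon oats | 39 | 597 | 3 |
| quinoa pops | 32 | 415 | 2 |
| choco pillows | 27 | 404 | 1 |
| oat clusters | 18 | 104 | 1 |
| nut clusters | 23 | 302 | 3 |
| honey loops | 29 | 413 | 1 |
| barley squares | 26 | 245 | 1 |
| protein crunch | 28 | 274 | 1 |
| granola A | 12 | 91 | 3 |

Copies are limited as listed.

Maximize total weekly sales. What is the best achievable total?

Taking the top-ratio products first gives 3×cinnamon oats + choco pillows for 2195 (144 cm).
The 27 cm tied up in choco pillows is better spent on honey loops — total rises to 2204 (146 cm).
Nothing else within 147 cm beats 2204.

2204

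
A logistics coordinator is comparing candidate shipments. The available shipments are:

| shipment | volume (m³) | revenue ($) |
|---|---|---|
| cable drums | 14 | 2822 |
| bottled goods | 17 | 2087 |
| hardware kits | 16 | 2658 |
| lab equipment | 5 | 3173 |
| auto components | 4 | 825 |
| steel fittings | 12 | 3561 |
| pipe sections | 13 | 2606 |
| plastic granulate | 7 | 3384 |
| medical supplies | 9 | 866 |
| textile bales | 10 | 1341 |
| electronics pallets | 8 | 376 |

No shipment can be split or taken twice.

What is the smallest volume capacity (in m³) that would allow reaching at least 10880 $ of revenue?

Minimise m³ subject to total revenue ≥ 10880.
lab equipment + auto components + steel fittings + plastic granulate reaches 10943 using 28 m³.
Below 28 m³ the best achievable stays under 10880.

28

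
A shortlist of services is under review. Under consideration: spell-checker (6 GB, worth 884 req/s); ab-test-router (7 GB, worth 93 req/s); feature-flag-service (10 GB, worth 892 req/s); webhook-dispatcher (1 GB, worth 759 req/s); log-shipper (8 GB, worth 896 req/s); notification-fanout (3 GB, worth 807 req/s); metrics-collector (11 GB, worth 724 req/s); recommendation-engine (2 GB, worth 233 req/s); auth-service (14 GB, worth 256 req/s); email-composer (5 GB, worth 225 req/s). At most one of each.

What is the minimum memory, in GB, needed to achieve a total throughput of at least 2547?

Look for the lowest-memory combination reaching 2547.
spell-checker + webhook-dispatcher + notification-fanout + recommendation-engine: 2683 throughput at 12 GB.
No combination under 12 GB hits 2547.

12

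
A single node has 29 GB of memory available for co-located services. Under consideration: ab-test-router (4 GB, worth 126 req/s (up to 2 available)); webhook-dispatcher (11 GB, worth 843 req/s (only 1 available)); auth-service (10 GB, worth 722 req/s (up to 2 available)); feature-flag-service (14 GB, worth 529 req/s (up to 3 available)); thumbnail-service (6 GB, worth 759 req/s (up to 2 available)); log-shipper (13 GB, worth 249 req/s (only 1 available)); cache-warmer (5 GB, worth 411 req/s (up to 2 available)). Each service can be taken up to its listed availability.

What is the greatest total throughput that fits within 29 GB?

By throughput per GB: thumbnail-service 126.50, cache-warmer 82.20, webhook-dispatcher 76.64 lead.
Taking the top-ratio services first gives ab-test-router + 2×thumbnail-service + 2×cache-warmer for 2466 (26 GB).
Dropping ab-test-router and cache-warmer frees 9 GB; slotting in webhook-dispatcher (11 GB) lifts the total to 2772 at 28 GB.

2772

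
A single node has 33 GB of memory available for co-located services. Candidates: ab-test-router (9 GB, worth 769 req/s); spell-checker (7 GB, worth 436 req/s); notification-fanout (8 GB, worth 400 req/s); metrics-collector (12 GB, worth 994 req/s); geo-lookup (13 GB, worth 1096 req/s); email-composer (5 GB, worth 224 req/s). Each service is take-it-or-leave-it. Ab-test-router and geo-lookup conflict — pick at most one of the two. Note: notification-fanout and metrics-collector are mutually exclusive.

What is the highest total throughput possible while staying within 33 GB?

Taking spell-checker + metrics-collector + geo-lookup: 32 GB used, 2526 in throughput.
The closest alternative, ab-test-router + spell-checker + metrics-collector + email-composer, reaches only 2423.

2526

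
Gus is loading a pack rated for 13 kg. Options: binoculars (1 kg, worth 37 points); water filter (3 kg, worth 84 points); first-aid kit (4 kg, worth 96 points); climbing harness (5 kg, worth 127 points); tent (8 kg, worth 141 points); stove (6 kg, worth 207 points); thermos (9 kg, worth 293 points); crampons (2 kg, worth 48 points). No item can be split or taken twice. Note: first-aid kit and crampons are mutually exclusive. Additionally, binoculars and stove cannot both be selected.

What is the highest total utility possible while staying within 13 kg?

414

Best packing: binoculars + water filter + thermos — 13 kg, 414 total.
No other feasible combination exceeds 414.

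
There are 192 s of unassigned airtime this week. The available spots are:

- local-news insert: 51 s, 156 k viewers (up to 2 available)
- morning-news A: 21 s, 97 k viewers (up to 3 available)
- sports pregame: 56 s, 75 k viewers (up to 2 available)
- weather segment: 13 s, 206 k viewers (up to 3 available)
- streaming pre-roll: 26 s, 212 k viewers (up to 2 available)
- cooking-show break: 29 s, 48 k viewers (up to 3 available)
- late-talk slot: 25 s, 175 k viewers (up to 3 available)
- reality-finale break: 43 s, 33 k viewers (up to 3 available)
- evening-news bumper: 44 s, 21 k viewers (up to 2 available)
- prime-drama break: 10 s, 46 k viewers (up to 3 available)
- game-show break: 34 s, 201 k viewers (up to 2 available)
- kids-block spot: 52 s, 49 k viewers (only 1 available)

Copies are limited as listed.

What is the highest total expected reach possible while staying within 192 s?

1664

The ratio ordering already packs tightly: morning-news A + 3×weather segment + 2×streaming pre-roll + 3×late-talk slot, 187 s, 1664.
Nothing else within 192 s beats 1664.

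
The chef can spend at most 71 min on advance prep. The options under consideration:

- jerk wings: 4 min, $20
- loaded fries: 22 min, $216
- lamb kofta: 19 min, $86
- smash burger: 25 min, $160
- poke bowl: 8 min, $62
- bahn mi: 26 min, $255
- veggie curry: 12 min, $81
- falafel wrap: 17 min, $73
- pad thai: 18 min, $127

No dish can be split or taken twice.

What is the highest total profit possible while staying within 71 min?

618

By profit per min: loaded fries 9.82, bahn mi 9.81, poke bowl 7.75, pad thai 7.06 lead.
Filling by ratio: loaded fries + poke bowl + bahn mi + veggie curry for 614, with 3 min left unused.
Replace poke bowl and veggie curry with jerk wings + pad thai: the trade gains 4 net, giving 618 at 70 min.
Next best is loaded fries + poke bowl + bahn mi + veggie curry at 614 (68 min) — short by 4.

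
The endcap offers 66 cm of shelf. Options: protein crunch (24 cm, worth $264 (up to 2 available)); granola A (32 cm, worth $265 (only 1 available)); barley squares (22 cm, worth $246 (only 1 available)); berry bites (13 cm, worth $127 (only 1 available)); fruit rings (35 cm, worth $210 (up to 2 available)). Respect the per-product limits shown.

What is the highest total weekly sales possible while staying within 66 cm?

655

Filling by ratio: protein crunch + barley squares + berry bites for 637, with 7 cm left unused.
Replace barley squares with protein crunch: the trade gains 18 net, giving 655 at 61 cm.
No other feasible combination exceeds 655.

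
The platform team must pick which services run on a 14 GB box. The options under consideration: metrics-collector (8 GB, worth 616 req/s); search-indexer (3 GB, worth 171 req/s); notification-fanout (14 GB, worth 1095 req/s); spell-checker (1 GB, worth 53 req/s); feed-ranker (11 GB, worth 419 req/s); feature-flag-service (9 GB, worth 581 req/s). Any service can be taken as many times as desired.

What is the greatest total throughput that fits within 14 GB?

1095

Ranking by ratio (throughput/GB): notification-fanout 78.21, metrics-collector 77.00, feature-flag-service 64.56.
Taking notification-fanout: 14 GB used, 1095 in throughput.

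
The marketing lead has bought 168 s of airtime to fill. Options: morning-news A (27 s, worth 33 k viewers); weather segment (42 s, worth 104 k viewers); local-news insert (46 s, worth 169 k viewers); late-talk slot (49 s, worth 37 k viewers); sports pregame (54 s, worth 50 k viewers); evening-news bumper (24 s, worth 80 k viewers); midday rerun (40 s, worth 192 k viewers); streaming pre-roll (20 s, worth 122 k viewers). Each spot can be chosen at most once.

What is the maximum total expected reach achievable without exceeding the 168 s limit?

Density check — streaming pre-roll 6.10, midday rerun 4.80, local-news insert 3.67, evening-news bumper 3.33 are the best per s.
The ratio ordering already packs tightly: morning-news A + local-news insert + evening-news bumper + midday rerun + streaming pre-roll, 157 s, 596.

596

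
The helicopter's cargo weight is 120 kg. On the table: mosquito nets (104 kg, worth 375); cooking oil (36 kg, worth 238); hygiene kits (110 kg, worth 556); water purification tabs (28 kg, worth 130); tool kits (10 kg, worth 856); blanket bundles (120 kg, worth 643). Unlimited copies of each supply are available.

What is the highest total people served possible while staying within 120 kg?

Ranking by ratio (people served/kg): tool kits 85.60, cooking oil 6.61, blanket bundles 5.36, hygiene kits 5.05.
The ratio ordering already packs tightly: 12×tool kits, 120 kg, 10272.
That's the maximum — no swap from here does better than 10272.

10272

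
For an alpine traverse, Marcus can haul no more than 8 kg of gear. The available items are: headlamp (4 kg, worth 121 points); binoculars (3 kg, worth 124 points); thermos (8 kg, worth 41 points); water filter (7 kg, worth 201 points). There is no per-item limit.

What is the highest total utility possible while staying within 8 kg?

248

Best packing: 2×binoculars — 6 kg, 248 total.
Every other selection either busts 8 kg or fails to beat 248.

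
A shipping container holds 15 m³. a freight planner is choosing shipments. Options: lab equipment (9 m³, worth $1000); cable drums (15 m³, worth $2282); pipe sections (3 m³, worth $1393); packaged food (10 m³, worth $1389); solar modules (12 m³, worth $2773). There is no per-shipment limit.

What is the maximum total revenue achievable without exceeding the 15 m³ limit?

6965

Taking 5×pipe sections: 15 m³ used, 6965 in revenue.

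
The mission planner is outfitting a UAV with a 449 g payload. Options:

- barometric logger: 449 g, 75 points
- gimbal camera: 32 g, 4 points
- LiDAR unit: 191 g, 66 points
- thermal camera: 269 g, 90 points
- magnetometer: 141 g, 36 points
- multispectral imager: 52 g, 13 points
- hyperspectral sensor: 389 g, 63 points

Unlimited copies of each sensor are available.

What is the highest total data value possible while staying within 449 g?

145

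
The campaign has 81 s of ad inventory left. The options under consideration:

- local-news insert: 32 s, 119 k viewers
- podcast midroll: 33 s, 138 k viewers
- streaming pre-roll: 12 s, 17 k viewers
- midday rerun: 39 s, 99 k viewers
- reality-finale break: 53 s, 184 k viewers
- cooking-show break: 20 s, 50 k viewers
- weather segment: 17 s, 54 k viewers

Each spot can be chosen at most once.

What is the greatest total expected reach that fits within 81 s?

274

Local-news insert + podcast midroll + streaming pre-roll uses 77 of the 81 s and totals 274.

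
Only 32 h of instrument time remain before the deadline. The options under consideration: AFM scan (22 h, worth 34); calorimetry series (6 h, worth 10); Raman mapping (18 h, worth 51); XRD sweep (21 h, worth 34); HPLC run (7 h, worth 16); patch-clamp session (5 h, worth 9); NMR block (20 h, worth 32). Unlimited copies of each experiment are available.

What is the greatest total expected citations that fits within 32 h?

83

Taking Raman mapping + 2×HPLC run: 32 h used, 83 in expected citations.
Every other selection either busts 32 h or fails to beat 83.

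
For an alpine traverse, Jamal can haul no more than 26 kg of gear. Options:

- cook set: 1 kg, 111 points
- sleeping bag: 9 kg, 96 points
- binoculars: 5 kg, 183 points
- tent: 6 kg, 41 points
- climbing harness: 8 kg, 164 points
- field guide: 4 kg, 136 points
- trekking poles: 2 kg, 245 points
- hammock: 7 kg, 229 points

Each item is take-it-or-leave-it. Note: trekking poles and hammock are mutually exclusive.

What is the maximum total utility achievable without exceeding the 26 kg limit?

Taking cook set + binoculars + tent + climbing harness + field guide + trekking poles: 26 kg used, 880 in utility.
No other feasible combination exceeds 880.

880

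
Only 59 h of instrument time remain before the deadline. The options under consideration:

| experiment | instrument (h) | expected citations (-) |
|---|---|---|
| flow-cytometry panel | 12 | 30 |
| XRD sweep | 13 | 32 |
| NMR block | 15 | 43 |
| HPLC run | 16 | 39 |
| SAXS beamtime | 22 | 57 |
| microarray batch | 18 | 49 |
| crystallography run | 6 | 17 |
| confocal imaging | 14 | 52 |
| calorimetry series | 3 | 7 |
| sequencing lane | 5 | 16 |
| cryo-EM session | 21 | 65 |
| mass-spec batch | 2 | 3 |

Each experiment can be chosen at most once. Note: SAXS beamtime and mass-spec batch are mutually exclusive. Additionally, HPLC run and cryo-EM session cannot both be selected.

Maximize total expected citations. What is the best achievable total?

Filling by ratio: NMR block + confocal imaging + calorimetry series + sequencing lane + cryo-EM session for 183, with 1 h left unused.
Dropping sequencing lane frees 5 h; slotting in crystallography run (6 h) lifts the total to 184 at 59 h.

184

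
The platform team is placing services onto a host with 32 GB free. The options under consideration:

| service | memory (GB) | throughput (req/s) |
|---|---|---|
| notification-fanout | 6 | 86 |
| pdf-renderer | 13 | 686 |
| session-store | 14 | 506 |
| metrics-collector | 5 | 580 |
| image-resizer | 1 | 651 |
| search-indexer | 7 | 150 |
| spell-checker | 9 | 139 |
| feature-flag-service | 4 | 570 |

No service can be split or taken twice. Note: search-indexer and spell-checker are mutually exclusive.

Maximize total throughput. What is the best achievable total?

2637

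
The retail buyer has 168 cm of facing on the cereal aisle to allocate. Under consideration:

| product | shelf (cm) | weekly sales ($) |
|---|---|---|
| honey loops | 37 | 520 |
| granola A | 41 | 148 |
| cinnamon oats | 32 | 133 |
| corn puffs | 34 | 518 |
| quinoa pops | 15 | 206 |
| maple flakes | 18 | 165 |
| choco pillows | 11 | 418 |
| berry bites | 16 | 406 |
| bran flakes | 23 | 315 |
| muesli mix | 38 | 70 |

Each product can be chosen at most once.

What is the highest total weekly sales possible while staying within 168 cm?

Best packing: honey loops + corn puffs + quinoa pops + maple flakes + choco pillows + berry bites + bran flakes — 154 cm, 2548 total.
The spare 14 cm is too small for any remaining product, and no exchange beats 2548.

2548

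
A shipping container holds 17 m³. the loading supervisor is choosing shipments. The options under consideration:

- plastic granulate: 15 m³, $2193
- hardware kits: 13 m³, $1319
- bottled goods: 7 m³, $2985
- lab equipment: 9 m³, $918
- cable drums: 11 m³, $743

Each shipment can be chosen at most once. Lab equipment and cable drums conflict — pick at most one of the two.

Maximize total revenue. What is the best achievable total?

3903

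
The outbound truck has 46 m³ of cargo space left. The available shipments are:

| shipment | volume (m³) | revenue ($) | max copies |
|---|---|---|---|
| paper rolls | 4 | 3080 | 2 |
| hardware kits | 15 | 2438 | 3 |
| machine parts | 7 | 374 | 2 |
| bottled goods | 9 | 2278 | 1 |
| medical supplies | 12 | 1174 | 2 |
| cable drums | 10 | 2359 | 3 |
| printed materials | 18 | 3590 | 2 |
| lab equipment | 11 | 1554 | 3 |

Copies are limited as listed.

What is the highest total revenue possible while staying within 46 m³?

A density-first pass picks 2×paper rolls + machine parts + bottled goods + 2×cable drums — 13530 at 44 m³.
Dropping machine parts and bottled goods frees 16 m³; slotting in printed materials (18 m³) lifts the total to 14468 at 46 m³.
Every other selection either busts 46 m³ or exceeds an availability limit or fails to beat 14468.

14468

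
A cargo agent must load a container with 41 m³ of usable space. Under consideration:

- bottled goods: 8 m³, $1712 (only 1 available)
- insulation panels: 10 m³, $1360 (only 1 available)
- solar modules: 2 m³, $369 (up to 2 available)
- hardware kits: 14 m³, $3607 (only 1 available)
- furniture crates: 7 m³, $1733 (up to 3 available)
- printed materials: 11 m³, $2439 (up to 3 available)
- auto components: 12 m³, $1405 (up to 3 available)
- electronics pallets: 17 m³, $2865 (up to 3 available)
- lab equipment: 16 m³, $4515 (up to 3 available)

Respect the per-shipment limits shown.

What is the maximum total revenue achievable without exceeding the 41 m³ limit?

11132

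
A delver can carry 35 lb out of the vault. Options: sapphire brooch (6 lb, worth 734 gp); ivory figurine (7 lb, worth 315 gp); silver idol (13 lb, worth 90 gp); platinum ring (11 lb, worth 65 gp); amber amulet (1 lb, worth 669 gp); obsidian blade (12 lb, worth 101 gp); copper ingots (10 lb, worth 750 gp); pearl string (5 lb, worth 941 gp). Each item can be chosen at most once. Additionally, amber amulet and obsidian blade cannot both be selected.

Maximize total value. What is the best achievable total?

Ranking by ratio (value/lb): amber amulet 669.00, pearl string 188.20, sapphire brooch 122.33.
Taking sapphire brooch + ivory figurine + amber amulet + copper ingots + pearl string: 29 lb used, 3409 in value.
Runner-up sapphire brooch + silver idol + amber amulet + copper ingots + pearl string tops out at 3184.

3409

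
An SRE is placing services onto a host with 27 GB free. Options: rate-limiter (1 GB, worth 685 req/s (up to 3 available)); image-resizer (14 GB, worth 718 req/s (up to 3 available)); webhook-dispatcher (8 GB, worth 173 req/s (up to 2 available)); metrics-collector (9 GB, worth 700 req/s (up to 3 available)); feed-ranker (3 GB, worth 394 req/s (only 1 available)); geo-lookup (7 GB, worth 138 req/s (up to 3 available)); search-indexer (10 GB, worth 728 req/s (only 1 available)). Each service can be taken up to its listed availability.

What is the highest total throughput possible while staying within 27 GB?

3877

By throughput per GB: rate-limiter 685.00, feed-ranker 131.33, metrics-collector 77.78, search-indexer 72.80 lead.
The ratio heuristic lands on 3×rate-limiter + 2×metrics-collector + feed-ranker (3849) but leaves 3 GB idle.
Dropping metrics-collector frees 9 GB; slotting in search-indexer (10 GB) lifts the total to 3877 at 25 GB.
That's the maximum — no swap from here does better than 3877.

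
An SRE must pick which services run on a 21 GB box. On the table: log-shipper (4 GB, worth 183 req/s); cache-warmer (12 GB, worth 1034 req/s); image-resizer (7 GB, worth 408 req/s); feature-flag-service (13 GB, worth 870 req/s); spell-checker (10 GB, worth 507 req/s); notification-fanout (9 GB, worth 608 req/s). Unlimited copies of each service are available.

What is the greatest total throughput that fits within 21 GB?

By throughput per GB: cache-warmer 86.17, notification-fanout 67.56, feature-flag-service 66.92 lead.
Cache-warmer + notification-fanout uses 21 of the 21 GB and totals 1642.

1642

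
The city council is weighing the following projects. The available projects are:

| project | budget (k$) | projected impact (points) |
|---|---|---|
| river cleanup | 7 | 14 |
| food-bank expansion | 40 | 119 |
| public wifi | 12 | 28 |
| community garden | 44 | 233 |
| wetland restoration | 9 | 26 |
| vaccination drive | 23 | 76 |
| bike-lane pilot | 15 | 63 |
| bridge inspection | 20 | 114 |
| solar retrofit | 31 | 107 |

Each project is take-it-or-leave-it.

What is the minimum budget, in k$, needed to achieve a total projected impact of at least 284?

59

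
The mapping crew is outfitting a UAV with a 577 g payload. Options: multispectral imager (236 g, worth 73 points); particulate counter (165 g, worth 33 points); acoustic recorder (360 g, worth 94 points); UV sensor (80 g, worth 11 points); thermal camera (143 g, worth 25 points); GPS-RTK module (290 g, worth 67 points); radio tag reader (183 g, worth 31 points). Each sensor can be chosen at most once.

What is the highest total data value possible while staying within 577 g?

140

Density check — multispectral imager 0.31, acoustic recorder 0.26, GPS-RTK module 0.23 are the best per g.
Multispectral imager + GPS-RTK module uses 526 of the 577 g and totals 140.
Next best is multispectral imager + particulate counter + thermal camera at 131 (544 g) — short by 9.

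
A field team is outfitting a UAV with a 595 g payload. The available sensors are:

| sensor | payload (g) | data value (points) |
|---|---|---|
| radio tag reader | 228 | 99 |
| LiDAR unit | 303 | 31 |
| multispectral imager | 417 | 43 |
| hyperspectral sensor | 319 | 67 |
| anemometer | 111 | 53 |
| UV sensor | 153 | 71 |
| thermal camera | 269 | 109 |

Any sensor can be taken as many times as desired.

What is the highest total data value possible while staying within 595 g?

266

Ranking by ratio (data value/g): anemometer 0.48, UV sensor 0.46, radio tag reader 0.43, thermal camera 0.41.
Filling by ratio: 5×anemometer for 265, with 40 g left unused.
Dropping 4×anemometer frees 444 g; slotting in 3×UV sensor (459 g) lifts the total to 266 at 570 g.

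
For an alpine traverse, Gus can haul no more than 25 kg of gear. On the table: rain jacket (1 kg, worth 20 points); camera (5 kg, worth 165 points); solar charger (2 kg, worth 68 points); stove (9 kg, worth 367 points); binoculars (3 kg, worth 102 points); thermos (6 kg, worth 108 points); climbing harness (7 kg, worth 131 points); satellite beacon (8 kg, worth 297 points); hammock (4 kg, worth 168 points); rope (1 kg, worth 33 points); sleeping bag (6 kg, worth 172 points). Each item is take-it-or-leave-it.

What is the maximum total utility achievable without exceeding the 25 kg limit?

Ranking by ratio (utility/kg): hammock 42.00, stove 40.78, satellite beacon 37.12, solar charger 34.00.
Greedy by ratio would take rain jacket + solar charger + stove + satellite beacon + hammock + rope: 25 kg used, total 953.
Dropping rain jacket and solar charger frees 3 kg; slotting in binoculars (3 kg) lifts the total to 967 at 25 kg.
Every other selection either busts 25 kg or fails to beat 967.

967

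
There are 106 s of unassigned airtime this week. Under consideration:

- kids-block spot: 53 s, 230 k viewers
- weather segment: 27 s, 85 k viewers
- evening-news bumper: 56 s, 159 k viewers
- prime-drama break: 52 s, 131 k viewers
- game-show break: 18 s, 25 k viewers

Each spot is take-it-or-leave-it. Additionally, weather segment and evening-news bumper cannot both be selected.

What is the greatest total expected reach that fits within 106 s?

361

The ratio heuristic lands on kids-block spot + weather segment + game-show break (340) but leaves 8 s idle.
Replace weather segment and game-show break with prime-drama break: the trade gains 21 net, giving 361 at 105 s.
The closest alternative, kids-block spot + weather segment + game-show break, reaches only 340.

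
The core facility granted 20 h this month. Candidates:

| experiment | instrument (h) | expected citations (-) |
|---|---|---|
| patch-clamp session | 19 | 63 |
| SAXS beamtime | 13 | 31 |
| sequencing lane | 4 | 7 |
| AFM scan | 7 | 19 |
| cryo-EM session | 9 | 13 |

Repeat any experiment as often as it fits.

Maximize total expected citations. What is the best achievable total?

63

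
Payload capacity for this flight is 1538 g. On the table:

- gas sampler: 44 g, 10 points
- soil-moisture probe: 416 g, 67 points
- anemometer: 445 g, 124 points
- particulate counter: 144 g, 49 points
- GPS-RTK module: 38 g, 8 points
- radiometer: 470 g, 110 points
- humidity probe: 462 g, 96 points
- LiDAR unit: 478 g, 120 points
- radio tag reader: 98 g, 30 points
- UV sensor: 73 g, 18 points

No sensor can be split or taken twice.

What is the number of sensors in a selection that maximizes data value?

Optimal total is 403.
One optimal bundle: anemometer + particulate counter + radiometer + LiDAR unit (1537 g).
Every optimal selection uses 4 sensors.

4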